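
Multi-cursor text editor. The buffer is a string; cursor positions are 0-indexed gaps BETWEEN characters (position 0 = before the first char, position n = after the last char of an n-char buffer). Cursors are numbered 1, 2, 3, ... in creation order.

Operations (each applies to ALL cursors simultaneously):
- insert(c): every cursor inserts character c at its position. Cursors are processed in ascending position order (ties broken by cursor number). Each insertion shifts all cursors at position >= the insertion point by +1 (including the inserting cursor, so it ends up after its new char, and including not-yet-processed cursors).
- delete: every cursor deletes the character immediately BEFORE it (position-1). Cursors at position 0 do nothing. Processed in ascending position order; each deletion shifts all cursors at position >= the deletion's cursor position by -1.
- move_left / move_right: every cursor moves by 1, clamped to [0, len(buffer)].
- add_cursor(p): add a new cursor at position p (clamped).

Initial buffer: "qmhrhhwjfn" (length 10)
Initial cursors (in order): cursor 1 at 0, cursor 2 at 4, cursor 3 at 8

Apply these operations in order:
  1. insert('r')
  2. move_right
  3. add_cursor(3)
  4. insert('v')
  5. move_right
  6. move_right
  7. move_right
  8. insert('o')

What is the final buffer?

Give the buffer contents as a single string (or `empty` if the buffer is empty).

Answer: rqvmvhorrohvhwjorfvno

Derivation:
After op 1 (insert('r')): buffer="rqmhrrhhwjrfn" (len 13), cursors c1@1 c2@6 c3@11, authorship 1....2....3..
After op 2 (move_right): buffer="rqmhrrhhwjrfn" (len 13), cursors c1@2 c2@7 c3@12, authorship 1....2....3..
After op 3 (add_cursor(3)): buffer="rqmhrrhhwjrfn" (len 13), cursors c1@2 c4@3 c2@7 c3@12, authorship 1....2....3..
After op 4 (insert('v')): buffer="rqvmvhrrhvhwjrfvn" (len 17), cursors c1@3 c4@5 c2@10 c3@16, authorship 1.1.4..2.2...3.3.
After op 5 (move_right): buffer="rqvmvhrrhvhwjrfvn" (len 17), cursors c1@4 c4@6 c2@11 c3@17, authorship 1.1.4..2.2...3.3.
After op 6 (move_right): buffer="rqvmvhrrhvhwjrfvn" (len 17), cursors c1@5 c4@7 c2@12 c3@17, authorship 1.1.4..2.2...3.3.
After op 7 (move_right): buffer="rqvmvhrrhvhwjrfvn" (len 17), cursors c1@6 c4@8 c2@13 c3@17, authorship 1.1.4..2.2...3.3.
After op 8 (insert('o')): buffer="rqvmvhorrohvhwjorfvno" (len 21), cursors c1@7 c4@10 c2@16 c3@21, authorship 1.1.4.1.24.2...23.3.3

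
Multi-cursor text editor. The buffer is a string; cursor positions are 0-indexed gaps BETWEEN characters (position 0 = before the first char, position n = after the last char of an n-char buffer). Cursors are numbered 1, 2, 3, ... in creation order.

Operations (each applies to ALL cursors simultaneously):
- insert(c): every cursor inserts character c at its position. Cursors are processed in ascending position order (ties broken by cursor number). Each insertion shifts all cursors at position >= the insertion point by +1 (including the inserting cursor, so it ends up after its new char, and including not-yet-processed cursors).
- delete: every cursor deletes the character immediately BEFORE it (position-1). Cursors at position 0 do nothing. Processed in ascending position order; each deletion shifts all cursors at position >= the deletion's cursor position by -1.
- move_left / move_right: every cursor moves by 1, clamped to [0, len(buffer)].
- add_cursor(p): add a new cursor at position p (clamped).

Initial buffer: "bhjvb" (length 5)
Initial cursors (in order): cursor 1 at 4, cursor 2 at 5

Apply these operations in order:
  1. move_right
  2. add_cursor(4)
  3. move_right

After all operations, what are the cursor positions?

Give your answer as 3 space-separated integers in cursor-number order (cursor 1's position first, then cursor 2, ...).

Answer: 5 5 5

Derivation:
After op 1 (move_right): buffer="bhjvb" (len 5), cursors c1@5 c2@5, authorship .....
After op 2 (add_cursor(4)): buffer="bhjvb" (len 5), cursors c3@4 c1@5 c2@5, authorship .....
After op 3 (move_right): buffer="bhjvb" (len 5), cursors c1@5 c2@5 c3@5, authorship .....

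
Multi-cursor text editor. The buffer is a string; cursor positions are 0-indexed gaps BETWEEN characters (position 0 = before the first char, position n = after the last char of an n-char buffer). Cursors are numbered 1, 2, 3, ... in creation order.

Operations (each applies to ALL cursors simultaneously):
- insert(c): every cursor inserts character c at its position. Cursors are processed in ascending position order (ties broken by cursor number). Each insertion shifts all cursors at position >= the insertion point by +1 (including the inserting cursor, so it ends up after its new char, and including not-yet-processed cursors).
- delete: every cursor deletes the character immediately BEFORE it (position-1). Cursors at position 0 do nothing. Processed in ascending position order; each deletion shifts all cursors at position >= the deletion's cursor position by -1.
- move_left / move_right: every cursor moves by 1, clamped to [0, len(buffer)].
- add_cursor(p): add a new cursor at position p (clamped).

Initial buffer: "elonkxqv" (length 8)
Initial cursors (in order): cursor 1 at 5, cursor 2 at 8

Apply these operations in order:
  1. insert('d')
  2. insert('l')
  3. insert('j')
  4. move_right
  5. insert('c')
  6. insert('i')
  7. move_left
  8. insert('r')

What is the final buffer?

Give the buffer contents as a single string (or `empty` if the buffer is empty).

Answer: elonkdljxcriqvdljcri

Derivation:
After op 1 (insert('d')): buffer="elonkdxqvd" (len 10), cursors c1@6 c2@10, authorship .....1...2
After op 2 (insert('l')): buffer="elonkdlxqvdl" (len 12), cursors c1@7 c2@12, authorship .....11...22
After op 3 (insert('j')): buffer="elonkdljxqvdlj" (len 14), cursors c1@8 c2@14, authorship .....111...222
After op 4 (move_right): buffer="elonkdljxqvdlj" (len 14), cursors c1@9 c2@14, authorship .....111...222
After op 5 (insert('c')): buffer="elonkdljxcqvdljc" (len 16), cursors c1@10 c2@16, authorship .....111.1..2222
After op 6 (insert('i')): buffer="elonkdljxciqvdljci" (len 18), cursors c1@11 c2@18, authorship .....111.11..22222
After op 7 (move_left): buffer="elonkdljxciqvdljci" (len 18), cursors c1@10 c2@17, authorship .....111.11..22222
After op 8 (insert('r')): buffer="elonkdljxcriqvdljcri" (len 20), cursors c1@11 c2@19, authorship .....111.111..222222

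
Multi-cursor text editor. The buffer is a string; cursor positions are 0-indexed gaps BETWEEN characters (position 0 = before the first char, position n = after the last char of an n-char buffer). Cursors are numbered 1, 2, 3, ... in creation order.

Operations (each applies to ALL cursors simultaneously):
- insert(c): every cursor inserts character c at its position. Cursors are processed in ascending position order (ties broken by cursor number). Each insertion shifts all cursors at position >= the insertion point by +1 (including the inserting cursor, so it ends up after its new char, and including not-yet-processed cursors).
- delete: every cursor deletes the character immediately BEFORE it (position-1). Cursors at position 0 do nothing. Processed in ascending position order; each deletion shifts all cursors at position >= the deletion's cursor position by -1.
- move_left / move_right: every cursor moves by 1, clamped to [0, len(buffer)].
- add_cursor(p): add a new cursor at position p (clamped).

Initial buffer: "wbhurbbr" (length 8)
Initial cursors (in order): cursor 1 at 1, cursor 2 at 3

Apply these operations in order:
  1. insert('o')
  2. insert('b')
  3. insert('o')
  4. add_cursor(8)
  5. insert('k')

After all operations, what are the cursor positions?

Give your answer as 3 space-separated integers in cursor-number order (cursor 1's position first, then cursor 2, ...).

Answer: 5 12 10

Derivation:
After op 1 (insert('o')): buffer="wobhourbbr" (len 10), cursors c1@2 c2@5, authorship .1..2.....
After op 2 (insert('b')): buffer="wobbhoburbbr" (len 12), cursors c1@3 c2@7, authorship .11..22.....
After op 3 (insert('o')): buffer="wobobhobourbbr" (len 14), cursors c1@4 c2@9, authorship .111..222.....
After op 4 (add_cursor(8)): buffer="wobobhobourbbr" (len 14), cursors c1@4 c3@8 c2@9, authorship .111..222.....
After op 5 (insert('k')): buffer="wobokbhobkokurbbr" (len 17), cursors c1@5 c3@10 c2@12, authorship .1111..22322.....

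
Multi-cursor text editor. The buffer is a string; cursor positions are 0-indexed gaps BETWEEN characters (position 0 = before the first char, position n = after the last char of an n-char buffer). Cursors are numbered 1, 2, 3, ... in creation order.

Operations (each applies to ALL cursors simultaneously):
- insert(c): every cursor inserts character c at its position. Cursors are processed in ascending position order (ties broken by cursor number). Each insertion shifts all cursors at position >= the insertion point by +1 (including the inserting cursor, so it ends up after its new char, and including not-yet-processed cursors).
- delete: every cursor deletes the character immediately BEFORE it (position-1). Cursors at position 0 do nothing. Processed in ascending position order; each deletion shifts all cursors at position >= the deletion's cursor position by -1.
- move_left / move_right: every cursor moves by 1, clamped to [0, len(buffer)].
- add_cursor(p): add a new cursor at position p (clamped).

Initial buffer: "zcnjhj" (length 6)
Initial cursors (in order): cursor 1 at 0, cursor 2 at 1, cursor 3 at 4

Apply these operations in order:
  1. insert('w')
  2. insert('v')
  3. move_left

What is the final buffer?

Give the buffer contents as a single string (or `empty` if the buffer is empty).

After op 1 (insert('w')): buffer="wzwcnjwhj" (len 9), cursors c1@1 c2@3 c3@7, authorship 1.2...3..
After op 2 (insert('v')): buffer="wvzwvcnjwvhj" (len 12), cursors c1@2 c2@5 c3@10, authorship 11.22...33..
After op 3 (move_left): buffer="wvzwvcnjwvhj" (len 12), cursors c1@1 c2@4 c3@9, authorship 11.22...33..

Answer: wvzwvcnjwvhj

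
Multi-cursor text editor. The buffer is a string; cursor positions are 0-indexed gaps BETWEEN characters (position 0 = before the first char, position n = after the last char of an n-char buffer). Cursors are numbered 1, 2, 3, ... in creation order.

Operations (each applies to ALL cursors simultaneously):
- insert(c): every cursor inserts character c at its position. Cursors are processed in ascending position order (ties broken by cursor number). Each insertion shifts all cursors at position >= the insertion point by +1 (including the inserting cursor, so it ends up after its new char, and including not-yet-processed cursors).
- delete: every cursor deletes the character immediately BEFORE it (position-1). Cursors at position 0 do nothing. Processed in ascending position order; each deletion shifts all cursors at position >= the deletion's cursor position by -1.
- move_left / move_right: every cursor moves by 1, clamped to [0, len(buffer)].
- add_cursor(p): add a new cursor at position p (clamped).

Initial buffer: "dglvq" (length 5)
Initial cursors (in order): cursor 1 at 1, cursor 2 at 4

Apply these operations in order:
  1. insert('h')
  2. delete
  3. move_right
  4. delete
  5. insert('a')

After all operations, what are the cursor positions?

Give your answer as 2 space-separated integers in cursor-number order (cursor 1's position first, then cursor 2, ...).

After op 1 (insert('h')): buffer="dhglvhq" (len 7), cursors c1@2 c2@6, authorship .1...2.
After op 2 (delete): buffer="dglvq" (len 5), cursors c1@1 c2@4, authorship .....
After op 3 (move_right): buffer="dglvq" (len 5), cursors c1@2 c2@5, authorship .....
After op 4 (delete): buffer="dlv" (len 3), cursors c1@1 c2@3, authorship ...
After op 5 (insert('a')): buffer="dalva" (len 5), cursors c1@2 c2@5, authorship .1..2

Answer: 2 5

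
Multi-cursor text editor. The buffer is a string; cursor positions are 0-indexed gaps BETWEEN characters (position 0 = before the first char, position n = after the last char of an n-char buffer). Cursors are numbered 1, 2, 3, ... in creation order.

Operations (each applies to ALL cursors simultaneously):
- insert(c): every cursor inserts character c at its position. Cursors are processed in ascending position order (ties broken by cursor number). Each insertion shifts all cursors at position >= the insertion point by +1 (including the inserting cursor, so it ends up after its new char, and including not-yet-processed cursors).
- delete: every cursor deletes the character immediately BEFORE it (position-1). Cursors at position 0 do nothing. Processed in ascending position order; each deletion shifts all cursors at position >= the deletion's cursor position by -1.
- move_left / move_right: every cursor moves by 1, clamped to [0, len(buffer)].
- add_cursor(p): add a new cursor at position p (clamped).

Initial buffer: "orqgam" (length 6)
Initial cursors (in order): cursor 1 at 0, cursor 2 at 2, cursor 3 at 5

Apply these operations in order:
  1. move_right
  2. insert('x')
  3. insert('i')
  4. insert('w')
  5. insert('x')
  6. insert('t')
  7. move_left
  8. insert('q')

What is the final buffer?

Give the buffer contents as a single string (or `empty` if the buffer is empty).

After op 1 (move_right): buffer="orqgam" (len 6), cursors c1@1 c2@3 c3@6, authorship ......
After op 2 (insert('x')): buffer="oxrqxgamx" (len 9), cursors c1@2 c2@5 c3@9, authorship .1..2...3
After op 3 (insert('i')): buffer="oxirqxigamxi" (len 12), cursors c1@3 c2@7 c3@12, authorship .11..22...33
After op 4 (insert('w')): buffer="oxiwrqxiwgamxiw" (len 15), cursors c1@4 c2@9 c3@15, authorship .111..222...333
After op 5 (insert('x')): buffer="oxiwxrqxiwxgamxiwx" (len 18), cursors c1@5 c2@11 c3@18, authorship .1111..2222...3333
After op 6 (insert('t')): buffer="oxiwxtrqxiwxtgamxiwxt" (len 21), cursors c1@6 c2@13 c3@21, authorship .11111..22222...33333
After op 7 (move_left): buffer="oxiwxtrqxiwxtgamxiwxt" (len 21), cursors c1@5 c2@12 c3@20, authorship .11111..22222...33333
After op 8 (insert('q')): buffer="oxiwxqtrqxiwxqtgamxiwxqt" (len 24), cursors c1@6 c2@14 c3@23, authorship .111111..222222...333333

Answer: oxiwxqtrqxiwxqtgamxiwxqt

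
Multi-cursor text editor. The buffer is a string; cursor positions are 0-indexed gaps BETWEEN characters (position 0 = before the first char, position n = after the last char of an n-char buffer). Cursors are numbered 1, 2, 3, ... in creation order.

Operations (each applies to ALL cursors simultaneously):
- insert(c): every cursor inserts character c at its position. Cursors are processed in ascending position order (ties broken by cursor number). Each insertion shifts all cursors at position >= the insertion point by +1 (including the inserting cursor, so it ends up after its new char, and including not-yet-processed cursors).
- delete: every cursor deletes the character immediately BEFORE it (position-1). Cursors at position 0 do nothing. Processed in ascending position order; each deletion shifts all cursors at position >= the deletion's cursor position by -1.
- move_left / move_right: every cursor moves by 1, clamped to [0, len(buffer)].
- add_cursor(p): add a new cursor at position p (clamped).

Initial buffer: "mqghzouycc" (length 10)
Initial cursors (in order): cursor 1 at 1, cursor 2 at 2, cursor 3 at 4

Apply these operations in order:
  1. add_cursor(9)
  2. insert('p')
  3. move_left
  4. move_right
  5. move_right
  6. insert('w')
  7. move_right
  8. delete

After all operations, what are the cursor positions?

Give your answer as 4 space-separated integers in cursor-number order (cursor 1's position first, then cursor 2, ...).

After op 1 (add_cursor(9)): buffer="mqghzouycc" (len 10), cursors c1@1 c2@2 c3@4 c4@9, authorship ..........
After op 2 (insert('p')): buffer="mpqpghpzouycpc" (len 14), cursors c1@2 c2@4 c3@7 c4@13, authorship .1.2..3.....4.
After op 3 (move_left): buffer="mpqpghpzouycpc" (len 14), cursors c1@1 c2@3 c3@6 c4@12, authorship .1.2..3.....4.
After op 4 (move_right): buffer="mpqpghpzouycpc" (len 14), cursors c1@2 c2@4 c3@7 c4@13, authorship .1.2..3.....4.
After op 5 (move_right): buffer="mpqpghpzouycpc" (len 14), cursors c1@3 c2@5 c3@8 c4@14, authorship .1.2..3.....4.
After op 6 (insert('w')): buffer="mpqwpgwhpzwouycpcw" (len 18), cursors c1@4 c2@7 c3@11 c4@18, authorship .1.12.2.3.3....4.4
After op 7 (move_right): buffer="mpqwpgwhpzwouycpcw" (len 18), cursors c1@5 c2@8 c3@12 c4@18, authorship .1.12.2.3.3....4.4
After op 8 (delete): buffer="mpqwgwpzwuycpc" (len 14), cursors c1@4 c2@6 c3@9 c4@14, authorship .1.1.23.3...4.

Answer: 4 6 9 14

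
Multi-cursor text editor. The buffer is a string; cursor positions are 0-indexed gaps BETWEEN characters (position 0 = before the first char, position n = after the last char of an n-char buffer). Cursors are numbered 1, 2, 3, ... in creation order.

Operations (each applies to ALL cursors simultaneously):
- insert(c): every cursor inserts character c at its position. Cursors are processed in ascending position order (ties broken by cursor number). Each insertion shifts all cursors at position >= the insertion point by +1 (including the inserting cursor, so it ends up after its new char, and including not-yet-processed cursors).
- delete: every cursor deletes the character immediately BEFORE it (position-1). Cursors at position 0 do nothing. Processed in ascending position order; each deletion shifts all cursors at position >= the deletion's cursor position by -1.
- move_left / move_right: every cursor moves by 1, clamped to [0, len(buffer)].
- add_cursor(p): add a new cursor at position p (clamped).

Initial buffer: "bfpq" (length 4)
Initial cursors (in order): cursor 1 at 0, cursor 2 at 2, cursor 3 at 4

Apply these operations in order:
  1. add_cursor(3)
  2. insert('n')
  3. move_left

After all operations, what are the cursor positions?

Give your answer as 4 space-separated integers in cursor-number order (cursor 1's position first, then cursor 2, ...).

Answer: 0 3 7 5

Derivation:
After op 1 (add_cursor(3)): buffer="bfpq" (len 4), cursors c1@0 c2@2 c4@3 c3@4, authorship ....
After op 2 (insert('n')): buffer="nbfnpnqn" (len 8), cursors c1@1 c2@4 c4@6 c3@8, authorship 1..2.4.3
After op 3 (move_left): buffer="nbfnpnqn" (len 8), cursors c1@0 c2@3 c4@5 c3@7, authorship 1..2.4.3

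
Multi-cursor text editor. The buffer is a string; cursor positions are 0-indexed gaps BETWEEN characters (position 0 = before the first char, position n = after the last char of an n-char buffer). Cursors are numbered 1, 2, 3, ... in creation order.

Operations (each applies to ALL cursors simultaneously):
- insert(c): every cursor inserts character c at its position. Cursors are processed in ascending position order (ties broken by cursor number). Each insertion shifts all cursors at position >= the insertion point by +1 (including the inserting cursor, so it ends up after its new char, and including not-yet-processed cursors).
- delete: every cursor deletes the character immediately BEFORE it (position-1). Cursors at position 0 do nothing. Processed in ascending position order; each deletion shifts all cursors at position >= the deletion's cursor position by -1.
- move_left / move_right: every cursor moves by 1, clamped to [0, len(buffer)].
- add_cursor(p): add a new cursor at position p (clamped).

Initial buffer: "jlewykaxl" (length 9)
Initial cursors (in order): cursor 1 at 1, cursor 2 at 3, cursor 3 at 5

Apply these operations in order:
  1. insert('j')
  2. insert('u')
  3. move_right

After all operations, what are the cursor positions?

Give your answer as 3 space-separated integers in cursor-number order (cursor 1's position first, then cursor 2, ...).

Answer: 4 8 12

Derivation:
After op 1 (insert('j')): buffer="jjlejwyjkaxl" (len 12), cursors c1@2 c2@5 c3@8, authorship .1..2..3....
After op 2 (insert('u')): buffer="jjulejuwyjukaxl" (len 15), cursors c1@3 c2@7 c3@11, authorship .11..22..33....
After op 3 (move_right): buffer="jjulejuwyjukaxl" (len 15), cursors c1@4 c2@8 c3@12, authorship .11..22..33....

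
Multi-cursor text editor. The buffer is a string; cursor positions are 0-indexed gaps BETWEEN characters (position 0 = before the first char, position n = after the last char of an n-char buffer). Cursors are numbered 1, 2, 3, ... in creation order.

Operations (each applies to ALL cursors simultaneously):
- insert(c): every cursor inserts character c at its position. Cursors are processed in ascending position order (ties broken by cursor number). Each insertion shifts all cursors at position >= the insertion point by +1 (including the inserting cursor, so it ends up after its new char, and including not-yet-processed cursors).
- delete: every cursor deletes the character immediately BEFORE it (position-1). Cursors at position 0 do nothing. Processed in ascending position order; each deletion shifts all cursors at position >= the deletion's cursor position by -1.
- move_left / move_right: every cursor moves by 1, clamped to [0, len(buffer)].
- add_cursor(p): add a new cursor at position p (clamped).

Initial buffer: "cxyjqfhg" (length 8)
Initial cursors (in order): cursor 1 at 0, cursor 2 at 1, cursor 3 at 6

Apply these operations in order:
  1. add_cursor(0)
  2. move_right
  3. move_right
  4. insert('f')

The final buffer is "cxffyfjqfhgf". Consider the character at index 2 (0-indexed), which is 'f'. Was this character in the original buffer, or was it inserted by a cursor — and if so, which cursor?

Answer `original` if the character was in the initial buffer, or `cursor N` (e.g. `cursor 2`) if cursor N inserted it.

After op 1 (add_cursor(0)): buffer="cxyjqfhg" (len 8), cursors c1@0 c4@0 c2@1 c3@6, authorship ........
After op 2 (move_right): buffer="cxyjqfhg" (len 8), cursors c1@1 c4@1 c2@2 c3@7, authorship ........
After op 3 (move_right): buffer="cxyjqfhg" (len 8), cursors c1@2 c4@2 c2@3 c3@8, authorship ........
After op 4 (insert('f')): buffer="cxffyfjqfhgf" (len 12), cursors c1@4 c4@4 c2@6 c3@12, authorship ..14.2.....3
Authorship (.=original, N=cursor N): . . 1 4 . 2 . . . . . 3
Index 2: author = 1

Answer: cursor 1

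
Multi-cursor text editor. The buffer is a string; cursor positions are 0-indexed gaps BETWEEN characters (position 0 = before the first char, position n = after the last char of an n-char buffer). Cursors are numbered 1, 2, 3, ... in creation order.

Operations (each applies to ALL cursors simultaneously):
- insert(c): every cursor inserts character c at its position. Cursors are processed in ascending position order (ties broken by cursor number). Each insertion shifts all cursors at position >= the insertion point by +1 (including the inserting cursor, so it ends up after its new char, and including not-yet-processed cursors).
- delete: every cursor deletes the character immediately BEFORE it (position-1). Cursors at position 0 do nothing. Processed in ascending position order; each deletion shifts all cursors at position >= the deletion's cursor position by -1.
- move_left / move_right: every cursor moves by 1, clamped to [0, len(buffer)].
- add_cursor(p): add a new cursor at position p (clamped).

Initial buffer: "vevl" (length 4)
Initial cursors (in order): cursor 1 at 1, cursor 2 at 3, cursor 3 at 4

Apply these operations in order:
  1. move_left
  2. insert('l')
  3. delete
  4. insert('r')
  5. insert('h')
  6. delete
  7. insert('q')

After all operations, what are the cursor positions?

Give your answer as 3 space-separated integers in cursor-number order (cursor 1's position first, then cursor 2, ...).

Answer: 2 6 9

Derivation:
After op 1 (move_left): buffer="vevl" (len 4), cursors c1@0 c2@2 c3@3, authorship ....
After op 2 (insert('l')): buffer="lvelvll" (len 7), cursors c1@1 c2@4 c3@6, authorship 1..2.3.
After op 3 (delete): buffer="vevl" (len 4), cursors c1@0 c2@2 c3@3, authorship ....
After op 4 (insert('r')): buffer="rvervrl" (len 7), cursors c1@1 c2@4 c3@6, authorship 1..2.3.
After op 5 (insert('h')): buffer="rhverhvrhl" (len 10), cursors c1@2 c2@6 c3@9, authorship 11..22.33.
After op 6 (delete): buffer="rvervrl" (len 7), cursors c1@1 c2@4 c3@6, authorship 1..2.3.
After op 7 (insert('q')): buffer="rqverqvrql" (len 10), cursors c1@2 c2@6 c3@9, authorship 11..22.33.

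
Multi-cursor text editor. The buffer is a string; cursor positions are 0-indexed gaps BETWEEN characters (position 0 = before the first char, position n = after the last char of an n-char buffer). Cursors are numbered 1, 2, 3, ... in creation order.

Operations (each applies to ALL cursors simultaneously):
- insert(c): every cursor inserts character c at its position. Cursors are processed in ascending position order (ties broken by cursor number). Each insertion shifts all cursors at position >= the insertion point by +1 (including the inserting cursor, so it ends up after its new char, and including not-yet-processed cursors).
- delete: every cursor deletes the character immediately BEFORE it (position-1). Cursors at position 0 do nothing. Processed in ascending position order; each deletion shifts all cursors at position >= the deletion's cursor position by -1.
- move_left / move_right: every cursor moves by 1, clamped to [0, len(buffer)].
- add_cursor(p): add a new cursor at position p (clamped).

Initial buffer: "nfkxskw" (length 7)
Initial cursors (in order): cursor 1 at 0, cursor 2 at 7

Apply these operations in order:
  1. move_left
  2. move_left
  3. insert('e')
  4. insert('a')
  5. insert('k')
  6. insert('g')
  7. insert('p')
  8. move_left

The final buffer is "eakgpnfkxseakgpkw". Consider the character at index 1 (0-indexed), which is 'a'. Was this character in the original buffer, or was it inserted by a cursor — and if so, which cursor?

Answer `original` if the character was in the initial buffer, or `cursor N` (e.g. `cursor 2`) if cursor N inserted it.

After op 1 (move_left): buffer="nfkxskw" (len 7), cursors c1@0 c2@6, authorship .......
After op 2 (move_left): buffer="nfkxskw" (len 7), cursors c1@0 c2@5, authorship .......
After op 3 (insert('e')): buffer="enfkxsekw" (len 9), cursors c1@1 c2@7, authorship 1.....2..
After op 4 (insert('a')): buffer="eanfkxseakw" (len 11), cursors c1@2 c2@9, authorship 11.....22..
After op 5 (insert('k')): buffer="eaknfkxseakkw" (len 13), cursors c1@3 c2@11, authorship 111.....222..
After op 6 (insert('g')): buffer="eakgnfkxseakgkw" (len 15), cursors c1@4 c2@13, authorship 1111.....2222..
After op 7 (insert('p')): buffer="eakgpnfkxseakgpkw" (len 17), cursors c1@5 c2@15, authorship 11111.....22222..
After op 8 (move_left): buffer="eakgpnfkxseakgpkw" (len 17), cursors c1@4 c2@14, authorship 11111.....22222..
Authorship (.=original, N=cursor N): 1 1 1 1 1 . . . . . 2 2 2 2 2 . .
Index 1: author = 1

Answer: cursor 1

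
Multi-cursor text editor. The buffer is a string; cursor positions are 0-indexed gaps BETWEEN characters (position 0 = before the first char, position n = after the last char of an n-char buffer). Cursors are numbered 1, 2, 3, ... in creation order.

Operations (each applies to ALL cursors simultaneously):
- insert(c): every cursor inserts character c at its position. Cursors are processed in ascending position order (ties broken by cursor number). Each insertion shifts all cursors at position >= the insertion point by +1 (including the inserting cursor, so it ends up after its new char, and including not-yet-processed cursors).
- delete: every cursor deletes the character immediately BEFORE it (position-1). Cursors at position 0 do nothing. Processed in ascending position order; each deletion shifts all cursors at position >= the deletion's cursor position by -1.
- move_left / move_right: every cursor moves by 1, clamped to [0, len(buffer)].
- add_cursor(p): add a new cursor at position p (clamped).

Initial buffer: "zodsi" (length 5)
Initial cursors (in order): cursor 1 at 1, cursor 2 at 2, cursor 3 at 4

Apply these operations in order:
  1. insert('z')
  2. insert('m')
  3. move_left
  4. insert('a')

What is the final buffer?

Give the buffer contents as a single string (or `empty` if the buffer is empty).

Answer: zzamozamdszami

Derivation:
After op 1 (insert('z')): buffer="zzozdszi" (len 8), cursors c1@2 c2@4 c3@7, authorship .1.2..3.
After op 2 (insert('m')): buffer="zzmozmdszmi" (len 11), cursors c1@3 c2@6 c3@10, authorship .11.22..33.
After op 3 (move_left): buffer="zzmozmdszmi" (len 11), cursors c1@2 c2@5 c3@9, authorship .11.22..33.
After op 4 (insert('a')): buffer="zzamozamdszami" (len 14), cursors c1@3 c2@7 c3@12, authorship .111.222..333.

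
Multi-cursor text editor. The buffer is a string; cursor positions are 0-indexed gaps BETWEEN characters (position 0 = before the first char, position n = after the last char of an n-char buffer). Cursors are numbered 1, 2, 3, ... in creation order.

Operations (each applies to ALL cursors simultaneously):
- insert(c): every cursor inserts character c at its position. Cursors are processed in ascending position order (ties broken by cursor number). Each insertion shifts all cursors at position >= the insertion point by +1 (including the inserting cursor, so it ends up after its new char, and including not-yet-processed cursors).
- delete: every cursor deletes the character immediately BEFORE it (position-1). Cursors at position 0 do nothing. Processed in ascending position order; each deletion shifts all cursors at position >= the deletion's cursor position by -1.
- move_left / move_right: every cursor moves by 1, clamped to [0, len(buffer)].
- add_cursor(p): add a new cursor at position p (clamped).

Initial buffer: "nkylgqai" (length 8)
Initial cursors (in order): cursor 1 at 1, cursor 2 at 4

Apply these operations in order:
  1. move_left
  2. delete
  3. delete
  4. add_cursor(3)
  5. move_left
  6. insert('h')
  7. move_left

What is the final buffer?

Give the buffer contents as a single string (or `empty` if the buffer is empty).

After op 1 (move_left): buffer="nkylgqai" (len 8), cursors c1@0 c2@3, authorship ........
After op 2 (delete): buffer="nklgqai" (len 7), cursors c1@0 c2@2, authorship .......
After op 3 (delete): buffer="nlgqai" (len 6), cursors c1@0 c2@1, authorship ......
After op 4 (add_cursor(3)): buffer="nlgqai" (len 6), cursors c1@0 c2@1 c3@3, authorship ......
After op 5 (move_left): buffer="nlgqai" (len 6), cursors c1@0 c2@0 c3@2, authorship ......
After op 6 (insert('h')): buffer="hhnlhgqai" (len 9), cursors c1@2 c2@2 c3@5, authorship 12..3....
After op 7 (move_left): buffer="hhnlhgqai" (len 9), cursors c1@1 c2@1 c3@4, authorship 12..3....

Answer: hhnlhgqai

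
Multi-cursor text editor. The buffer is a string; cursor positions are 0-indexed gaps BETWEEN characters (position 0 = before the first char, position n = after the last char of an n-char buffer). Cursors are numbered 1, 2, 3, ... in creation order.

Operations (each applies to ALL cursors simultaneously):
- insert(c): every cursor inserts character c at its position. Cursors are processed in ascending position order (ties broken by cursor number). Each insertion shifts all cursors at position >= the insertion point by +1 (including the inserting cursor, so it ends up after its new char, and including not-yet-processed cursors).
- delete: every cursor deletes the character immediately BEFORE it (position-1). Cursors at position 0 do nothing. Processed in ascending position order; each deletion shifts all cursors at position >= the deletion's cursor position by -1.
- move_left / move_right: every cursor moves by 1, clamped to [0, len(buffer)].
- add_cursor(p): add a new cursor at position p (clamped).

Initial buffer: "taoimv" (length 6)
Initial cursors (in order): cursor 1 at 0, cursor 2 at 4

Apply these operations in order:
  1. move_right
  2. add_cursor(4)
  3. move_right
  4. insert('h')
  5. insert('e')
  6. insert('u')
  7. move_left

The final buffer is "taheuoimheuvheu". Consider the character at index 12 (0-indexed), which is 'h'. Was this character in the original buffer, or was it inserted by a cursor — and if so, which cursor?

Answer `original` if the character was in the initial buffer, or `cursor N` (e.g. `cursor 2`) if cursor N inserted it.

After op 1 (move_right): buffer="taoimv" (len 6), cursors c1@1 c2@5, authorship ......
After op 2 (add_cursor(4)): buffer="taoimv" (len 6), cursors c1@1 c3@4 c2@5, authorship ......
After op 3 (move_right): buffer="taoimv" (len 6), cursors c1@2 c3@5 c2@6, authorship ......
After op 4 (insert('h')): buffer="tahoimhvh" (len 9), cursors c1@3 c3@7 c2@9, authorship ..1...3.2
After op 5 (insert('e')): buffer="taheoimhevhe" (len 12), cursors c1@4 c3@9 c2@12, authorship ..11...33.22
After op 6 (insert('u')): buffer="taheuoimheuvheu" (len 15), cursors c1@5 c3@11 c2@15, authorship ..111...333.222
After op 7 (move_left): buffer="taheuoimheuvheu" (len 15), cursors c1@4 c3@10 c2@14, authorship ..111...333.222
Authorship (.=original, N=cursor N): . . 1 1 1 . . . 3 3 3 . 2 2 2
Index 12: author = 2

Answer: cursor 2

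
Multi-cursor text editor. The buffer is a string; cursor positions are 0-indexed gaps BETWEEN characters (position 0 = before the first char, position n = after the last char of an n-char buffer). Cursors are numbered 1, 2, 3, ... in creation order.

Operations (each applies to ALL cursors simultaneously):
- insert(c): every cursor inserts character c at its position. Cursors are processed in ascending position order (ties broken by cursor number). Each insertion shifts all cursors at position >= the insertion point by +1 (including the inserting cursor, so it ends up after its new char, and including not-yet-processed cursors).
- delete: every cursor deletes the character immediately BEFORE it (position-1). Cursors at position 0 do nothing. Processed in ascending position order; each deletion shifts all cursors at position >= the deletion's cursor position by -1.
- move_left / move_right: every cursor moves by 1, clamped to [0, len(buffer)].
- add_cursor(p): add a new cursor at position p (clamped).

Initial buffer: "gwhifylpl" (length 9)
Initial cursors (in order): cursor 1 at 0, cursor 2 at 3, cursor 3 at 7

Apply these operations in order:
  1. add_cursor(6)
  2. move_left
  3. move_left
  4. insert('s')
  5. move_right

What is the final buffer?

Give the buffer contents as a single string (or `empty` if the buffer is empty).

Answer: sgswhisfsylpl

Derivation:
After op 1 (add_cursor(6)): buffer="gwhifylpl" (len 9), cursors c1@0 c2@3 c4@6 c3@7, authorship .........
After op 2 (move_left): buffer="gwhifylpl" (len 9), cursors c1@0 c2@2 c4@5 c3@6, authorship .........
After op 3 (move_left): buffer="gwhifylpl" (len 9), cursors c1@0 c2@1 c4@4 c3@5, authorship .........
After op 4 (insert('s')): buffer="sgswhisfsylpl" (len 13), cursors c1@1 c2@3 c4@7 c3@9, authorship 1.2...4.3....
After op 5 (move_right): buffer="sgswhisfsylpl" (len 13), cursors c1@2 c2@4 c4@8 c3@10, authorship 1.2...4.3....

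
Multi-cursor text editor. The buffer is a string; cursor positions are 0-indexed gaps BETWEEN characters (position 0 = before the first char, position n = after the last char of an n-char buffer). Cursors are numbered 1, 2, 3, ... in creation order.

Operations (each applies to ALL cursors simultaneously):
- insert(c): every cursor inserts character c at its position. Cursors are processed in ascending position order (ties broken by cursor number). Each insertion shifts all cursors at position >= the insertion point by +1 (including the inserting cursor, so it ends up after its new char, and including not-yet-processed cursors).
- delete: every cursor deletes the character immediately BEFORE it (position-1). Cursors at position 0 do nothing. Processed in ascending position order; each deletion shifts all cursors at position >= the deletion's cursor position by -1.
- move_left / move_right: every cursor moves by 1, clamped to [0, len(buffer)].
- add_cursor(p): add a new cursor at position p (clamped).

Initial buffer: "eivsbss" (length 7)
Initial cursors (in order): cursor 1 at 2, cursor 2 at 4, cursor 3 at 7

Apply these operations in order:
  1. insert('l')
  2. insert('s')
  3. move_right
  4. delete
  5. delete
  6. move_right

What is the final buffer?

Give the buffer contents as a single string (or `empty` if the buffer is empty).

After op 1 (insert('l')): buffer="eilvslbssl" (len 10), cursors c1@3 c2@6 c3@10, authorship ..1..2...3
After op 2 (insert('s')): buffer="eilsvslsbssls" (len 13), cursors c1@4 c2@8 c3@13, authorship ..11..22...33
After op 3 (move_right): buffer="eilsvslsbssls" (len 13), cursors c1@5 c2@9 c3@13, authorship ..11..22...33
After op 4 (delete): buffer="eilsslsssl" (len 10), cursors c1@4 c2@7 c3@10, authorship ..11.22..3
After op 5 (delete): buffer="eilslss" (len 7), cursors c1@3 c2@5 c3@7, authorship ..1.2..
After op 6 (move_right): buffer="eilslss" (len 7), cursors c1@4 c2@6 c3@7, authorship ..1.2..

Answer: eilslss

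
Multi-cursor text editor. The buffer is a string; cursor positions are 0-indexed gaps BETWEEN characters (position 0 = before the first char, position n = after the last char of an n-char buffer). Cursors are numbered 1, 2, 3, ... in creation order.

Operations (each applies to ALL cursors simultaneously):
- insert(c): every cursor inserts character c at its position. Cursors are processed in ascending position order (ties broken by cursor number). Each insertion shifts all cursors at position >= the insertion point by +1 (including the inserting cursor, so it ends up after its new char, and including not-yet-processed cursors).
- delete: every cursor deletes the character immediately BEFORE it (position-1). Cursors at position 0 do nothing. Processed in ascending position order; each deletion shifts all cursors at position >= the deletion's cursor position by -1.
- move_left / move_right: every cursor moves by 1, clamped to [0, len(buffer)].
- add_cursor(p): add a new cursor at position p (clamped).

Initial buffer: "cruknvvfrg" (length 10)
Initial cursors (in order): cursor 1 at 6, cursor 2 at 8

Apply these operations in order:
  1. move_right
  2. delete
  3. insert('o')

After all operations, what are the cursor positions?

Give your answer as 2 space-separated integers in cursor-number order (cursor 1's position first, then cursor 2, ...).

After op 1 (move_right): buffer="cruknvvfrg" (len 10), cursors c1@7 c2@9, authorship ..........
After op 2 (delete): buffer="cruknvfg" (len 8), cursors c1@6 c2@7, authorship ........
After op 3 (insert('o')): buffer="cruknvofog" (len 10), cursors c1@7 c2@9, authorship ......1.2.

Answer: 7 9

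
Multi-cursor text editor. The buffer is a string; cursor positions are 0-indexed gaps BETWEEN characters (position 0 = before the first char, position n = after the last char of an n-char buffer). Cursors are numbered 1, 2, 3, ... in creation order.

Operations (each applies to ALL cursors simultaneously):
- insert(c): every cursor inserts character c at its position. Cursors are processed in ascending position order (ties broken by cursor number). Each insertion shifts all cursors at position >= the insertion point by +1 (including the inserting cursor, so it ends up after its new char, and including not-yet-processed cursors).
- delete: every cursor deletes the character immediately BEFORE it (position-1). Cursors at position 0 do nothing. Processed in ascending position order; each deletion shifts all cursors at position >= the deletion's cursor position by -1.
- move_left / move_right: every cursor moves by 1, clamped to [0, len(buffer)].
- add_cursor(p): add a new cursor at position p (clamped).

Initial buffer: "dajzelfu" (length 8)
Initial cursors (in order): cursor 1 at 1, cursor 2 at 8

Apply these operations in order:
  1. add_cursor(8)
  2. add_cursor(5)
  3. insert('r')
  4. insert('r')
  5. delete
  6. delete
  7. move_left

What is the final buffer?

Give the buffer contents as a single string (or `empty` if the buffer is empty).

Answer: dajzelfu

Derivation:
After op 1 (add_cursor(8)): buffer="dajzelfu" (len 8), cursors c1@1 c2@8 c3@8, authorship ........
After op 2 (add_cursor(5)): buffer="dajzelfu" (len 8), cursors c1@1 c4@5 c2@8 c3@8, authorship ........
After op 3 (insert('r')): buffer="drajzerlfurr" (len 12), cursors c1@2 c4@7 c2@12 c3@12, authorship .1....4...23
After op 4 (insert('r')): buffer="drrajzerrlfurrrr" (len 16), cursors c1@3 c4@9 c2@16 c3@16, authorship .11....44...2323
After op 5 (delete): buffer="drajzerlfurr" (len 12), cursors c1@2 c4@7 c2@12 c3@12, authorship .1....4...23
After op 6 (delete): buffer="dajzelfu" (len 8), cursors c1@1 c4@5 c2@8 c3@8, authorship ........
After op 7 (move_left): buffer="dajzelfu" (len 8), cursors c1@0 c4@4 c2@7 c3@7, authorship ........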